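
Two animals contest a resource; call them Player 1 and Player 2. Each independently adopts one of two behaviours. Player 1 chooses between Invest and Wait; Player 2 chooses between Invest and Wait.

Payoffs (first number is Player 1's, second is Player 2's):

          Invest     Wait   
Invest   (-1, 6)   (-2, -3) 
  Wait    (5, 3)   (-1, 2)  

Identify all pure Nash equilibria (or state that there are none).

(Invest, Invest): Player 1 prefers Wait (5 > -1) — not an equilibrium.
(Invest, Wait): Player 1 prefers Wait (-1 > -2); Player 2 prefers Invest (6 > -3) — not an equilibrium.
(Wait, Invest): Player 1 gets 5 ≥ -1 from Invest, and Player 2 gets 3 ≥ 2 from Wait — Nash equilibrium.
(Wait, Wait): Player 2 prefers Invest (3 > 2) — not an equilibrium.

(Wait, Invest)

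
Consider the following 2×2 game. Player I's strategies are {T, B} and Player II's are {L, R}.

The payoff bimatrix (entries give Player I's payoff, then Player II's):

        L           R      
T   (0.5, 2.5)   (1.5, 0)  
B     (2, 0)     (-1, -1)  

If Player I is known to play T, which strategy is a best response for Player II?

Against T, Player II earns 2.5 from L and 0 from R.
So L is the best response.

L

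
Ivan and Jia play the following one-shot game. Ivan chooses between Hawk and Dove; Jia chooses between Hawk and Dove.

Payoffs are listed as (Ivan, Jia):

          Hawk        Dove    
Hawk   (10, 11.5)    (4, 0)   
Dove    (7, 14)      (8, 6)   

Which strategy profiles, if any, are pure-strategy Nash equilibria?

(Hawk, Hawk): Ivan gets 10 ≥ 7 from Dove, and Jia gets 11.5 ≥ 0 from Dove — Nash equilibrium.
(Hawk, Dove): Ivan prefers Dove (8 > 4); Jia prefers Hawk (11.5 > 0) — not an equilibrium.
(Dove, Hawk): Ivan prefers Hawk (10 > 7) — not an equilibrium.
(Dove, Dove): Jia prefers Hawk (14 > 6) — not an equilibrium.

(Hawk, Hawk)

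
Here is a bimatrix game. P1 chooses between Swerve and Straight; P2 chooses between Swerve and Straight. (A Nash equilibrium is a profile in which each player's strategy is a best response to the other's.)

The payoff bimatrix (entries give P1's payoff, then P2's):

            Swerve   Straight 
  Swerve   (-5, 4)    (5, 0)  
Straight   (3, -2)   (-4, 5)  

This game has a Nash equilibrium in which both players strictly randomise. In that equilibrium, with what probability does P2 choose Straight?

8/17

Let y be the probability that P2 plays Swerve. In a completely mixed equilibrium, P1 must be indifferent between Swerve and Straight.
P1's expected payoff from Swerve is −5y + 5(1−y); from Straight it is 3y − 4(1−y).
Setting these equal: −10y + 5 = 7y − 4, so y = 9/17.
Therefore P2 plays Straight with probability 1 − 9/17 = 8/17.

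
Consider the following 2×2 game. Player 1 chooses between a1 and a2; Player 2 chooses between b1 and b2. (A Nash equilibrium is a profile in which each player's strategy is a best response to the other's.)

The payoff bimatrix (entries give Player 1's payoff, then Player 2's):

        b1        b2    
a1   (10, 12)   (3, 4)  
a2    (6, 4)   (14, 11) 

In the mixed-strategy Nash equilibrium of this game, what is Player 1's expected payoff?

122/15

First find y, the probability Player 2 plays b1, from Player 1's indifference between a1 and a2: 10y + 3(1−y) = 6y + 14(1−y), giving y = 11/15.
Since Player 1 is indifferent in equilibrium, Player 1's expected payoff equals the payoff from either row against (11/15, 4/15). Using a1: 10(11/15) + 3(4/15) = 122/15.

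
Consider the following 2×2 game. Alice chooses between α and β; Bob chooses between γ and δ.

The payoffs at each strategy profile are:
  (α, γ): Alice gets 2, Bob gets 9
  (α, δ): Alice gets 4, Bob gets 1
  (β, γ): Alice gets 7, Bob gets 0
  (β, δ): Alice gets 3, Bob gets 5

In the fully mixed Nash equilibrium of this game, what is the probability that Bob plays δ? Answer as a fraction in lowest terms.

Let q be the probability that Bob plays γ. In a completely mixed equilibrium, Alice must be indifferent between α and β.
Alice's expected payoff from α is 2q + 4(1−q); from β it is 7q + 3(1−q).
Setting these equal: −2q + 4 = 4q + 3, so q = 1/6.
Therefore Bob plays δ with probability 1 − 1/6 = 5/6.

5/6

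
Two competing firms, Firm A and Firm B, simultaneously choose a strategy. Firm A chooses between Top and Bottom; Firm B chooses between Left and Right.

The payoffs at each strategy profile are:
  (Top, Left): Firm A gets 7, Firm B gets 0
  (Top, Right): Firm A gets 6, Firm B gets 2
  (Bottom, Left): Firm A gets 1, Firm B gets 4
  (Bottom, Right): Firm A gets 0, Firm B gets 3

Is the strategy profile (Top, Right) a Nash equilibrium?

Yes

At (Top, Right), Firm A earns 6; switching to Bottom would give 0, so Firm A has no profitable deviation.
Firm B earns 2; switching to Left would give 0, so Firm B has no profitable deviation.
Neither player can gain by a unilateral deviation, so this profile is a Nash equilibrium.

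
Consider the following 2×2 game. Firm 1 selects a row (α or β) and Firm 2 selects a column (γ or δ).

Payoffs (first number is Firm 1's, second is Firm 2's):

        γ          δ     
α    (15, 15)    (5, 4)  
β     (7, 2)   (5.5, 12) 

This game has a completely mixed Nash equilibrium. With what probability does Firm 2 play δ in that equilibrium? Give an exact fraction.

16/17

Let y be the probability that Firm 2 plays γ. In a completely mixed equilibrium, Firm 1 must be indifferent between α and β.
Firm 1's expected payoff from α is 15y + 5(1−y); from β it is 7y + 5.5(1−y).
Setting these equal: 10y + 5 = 1.5y + 5.5, so y = 1/17.
Therefore Firm 2 plays δ with probability 1 − 1/17 = 16/17.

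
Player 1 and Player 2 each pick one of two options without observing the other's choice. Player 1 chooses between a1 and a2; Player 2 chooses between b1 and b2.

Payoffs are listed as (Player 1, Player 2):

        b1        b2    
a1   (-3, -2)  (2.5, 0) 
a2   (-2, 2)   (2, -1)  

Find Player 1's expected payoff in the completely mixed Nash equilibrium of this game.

First find y, the probability Player 2 plays b1, from Player 1's indifference between a1 and a2: −3y + 2.5(1−y) = −2y + 2(1−y), giving y = 1/3.
Since Player 1 is indifferent in equilibrium, Player 1's expected payoff equals the payoff from either row against (1/3, 2/3). Using a1: −3(1/3) + 2.5(2/3) = 2/3.

2/3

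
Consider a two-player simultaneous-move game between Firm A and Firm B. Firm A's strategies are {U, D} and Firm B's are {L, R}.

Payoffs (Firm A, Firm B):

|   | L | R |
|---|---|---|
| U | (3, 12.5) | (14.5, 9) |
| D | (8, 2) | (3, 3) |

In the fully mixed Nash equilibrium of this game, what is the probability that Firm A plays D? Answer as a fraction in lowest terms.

Let r be the probability that Firm A plays U. In a completely mixed equilibrium, Firm B must be indifferent between L and R.
Firm B's expected payoff from L is 12.5r + 2(1−r); from R it is 9r + 3(1−r).
Setting these equal: 10.5r + 2 = 6r + 3, so r = 2/9.
Therefore Firm A plays D with probability 1 − 2/9 = 7/9.

7/9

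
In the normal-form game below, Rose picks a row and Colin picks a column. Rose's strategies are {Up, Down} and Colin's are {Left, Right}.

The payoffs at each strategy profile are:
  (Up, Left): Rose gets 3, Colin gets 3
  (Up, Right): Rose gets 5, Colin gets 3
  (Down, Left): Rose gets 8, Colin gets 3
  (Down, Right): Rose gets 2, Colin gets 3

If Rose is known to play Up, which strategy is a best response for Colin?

either — both Left and Right are best responses

Against Up, Colin earns 3 from Left and 3 from Right.
So either strategy is a best response.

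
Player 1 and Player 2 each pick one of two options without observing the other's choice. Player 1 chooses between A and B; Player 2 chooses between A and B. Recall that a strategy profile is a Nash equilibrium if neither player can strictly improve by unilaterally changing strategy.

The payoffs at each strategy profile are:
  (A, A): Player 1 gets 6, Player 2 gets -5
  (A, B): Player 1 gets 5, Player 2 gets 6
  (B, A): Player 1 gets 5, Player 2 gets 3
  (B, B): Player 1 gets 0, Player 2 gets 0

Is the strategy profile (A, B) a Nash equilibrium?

Yes

At (A, B), Player 1 earns 5; switching to B would give 0, so Player 1 has no profitable deviation.
Player 2 earns 6; switching to A would give -5, so Player 2 has no profitable deviation.
Neither player can gain by a unilateral deviation, so this profile is a Nash equilibrium.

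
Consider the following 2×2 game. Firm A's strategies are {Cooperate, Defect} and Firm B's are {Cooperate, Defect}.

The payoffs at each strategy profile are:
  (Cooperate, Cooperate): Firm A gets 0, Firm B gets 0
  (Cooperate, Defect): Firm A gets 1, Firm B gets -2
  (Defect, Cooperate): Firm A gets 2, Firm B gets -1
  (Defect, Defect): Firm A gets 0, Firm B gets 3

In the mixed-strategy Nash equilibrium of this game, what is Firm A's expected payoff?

2/3

First find q, the probability Firm B plays Cooperate, from Firm A's indifference between Cooperate and Defect: (1−q) = 2q, giving q = 1/3.
Since Firm A is indifferent in equilibrium, Firm A's expected payoff equals the payoff from either row against (1/3, 2/3). Using Cooperate: (2/3) = 2/3.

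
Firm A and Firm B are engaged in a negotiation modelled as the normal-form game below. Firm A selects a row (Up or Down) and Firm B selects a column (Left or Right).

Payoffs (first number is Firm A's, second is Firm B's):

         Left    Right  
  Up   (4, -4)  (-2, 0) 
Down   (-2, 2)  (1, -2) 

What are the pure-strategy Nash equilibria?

none

(Up, Left): Firm B prefers Right (0 > -4) — not an equilibrium.
(Up, Right): Firm A prefers Down (1 > -2) — not an equilibrium.
(Down, Left): Firm A prefers Up (4 > -2) — not an equilibrium.
(Down, Right): Firm B prefers Left (2 > -2) — not an equilibrium.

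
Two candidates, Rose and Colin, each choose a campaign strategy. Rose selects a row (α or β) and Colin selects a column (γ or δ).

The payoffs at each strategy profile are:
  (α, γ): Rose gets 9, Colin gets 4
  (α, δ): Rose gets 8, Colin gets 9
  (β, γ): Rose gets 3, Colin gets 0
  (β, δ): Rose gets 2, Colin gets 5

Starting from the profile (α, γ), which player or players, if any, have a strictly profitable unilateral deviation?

Rose at (α, γ) earns 9; deviating to β yields 3 — not better.
Colin earns 4; deviating to δ yields 9 — a strict improvement.
Only Colin has a strictly profitable deviation.

Colin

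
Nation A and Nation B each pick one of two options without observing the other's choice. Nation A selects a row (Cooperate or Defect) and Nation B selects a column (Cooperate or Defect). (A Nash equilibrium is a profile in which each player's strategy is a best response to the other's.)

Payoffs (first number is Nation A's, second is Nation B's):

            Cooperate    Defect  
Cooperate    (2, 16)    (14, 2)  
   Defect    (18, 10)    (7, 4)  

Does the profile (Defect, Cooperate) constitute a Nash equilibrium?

At (Defect, Cooperate), Nation A earns 18; switching to Cooperate would give 2, so Nation A has no profitable deviation.
Nation B earns 10; switching to Defect would give 4, so Nation B has no profitable deviation.
Neither player can gain by a unilateral deviation, so this profile is a Nash equilibrium.

Yes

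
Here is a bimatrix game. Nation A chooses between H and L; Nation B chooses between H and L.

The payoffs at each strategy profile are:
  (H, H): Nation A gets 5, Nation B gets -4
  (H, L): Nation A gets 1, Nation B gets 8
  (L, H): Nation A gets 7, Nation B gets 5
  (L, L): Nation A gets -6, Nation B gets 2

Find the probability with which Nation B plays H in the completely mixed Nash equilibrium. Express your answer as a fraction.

Let c be the probability that Nation B plays H. In a completely mixed equilibrium, Nation A must be indifferent between H and L.
Nation A's expected payoff from H is 5c + (1−c); from L it is 7c − 6(1−c).
Setting these equal: 4c + 1 = 13c − 6, so c = 7/9.

7/9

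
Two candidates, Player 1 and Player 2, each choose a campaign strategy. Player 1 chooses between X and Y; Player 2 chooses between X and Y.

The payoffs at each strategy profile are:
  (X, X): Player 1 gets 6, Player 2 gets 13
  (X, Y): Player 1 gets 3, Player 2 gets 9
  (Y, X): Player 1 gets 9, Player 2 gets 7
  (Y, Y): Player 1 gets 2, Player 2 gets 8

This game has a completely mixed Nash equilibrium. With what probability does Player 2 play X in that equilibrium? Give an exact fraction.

1/4

Let q be the probability that Player 2 plays X. In a completely mixed equilibrium, Player 1 must be indifferent between X and Y.
Player 1's expected payoff from X is 6q + 3(1−q); from Y it is 9q + 2(1−q).
Setting these equal: 3q + 3 = 7q + 2, so q = 1/4.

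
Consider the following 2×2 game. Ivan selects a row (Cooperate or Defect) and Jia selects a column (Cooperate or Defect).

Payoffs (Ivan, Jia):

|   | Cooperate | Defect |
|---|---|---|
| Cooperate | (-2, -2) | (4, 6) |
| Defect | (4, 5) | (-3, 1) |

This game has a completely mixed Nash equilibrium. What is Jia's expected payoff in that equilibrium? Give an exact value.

8/3

First find p, the probability Ivan plays Cooperate, from Jia's indifference between Cooperate and Defect: −2p + 5(1−p) = 6p + (1−p), giving p = 1/3.
Since Jia is indifferent in equilibrium, Jia's expected payoff equals the payoff from either column against (1/3, 2/3). Using Cooperate: −2(1/3) + 5(2/3) = 8/3.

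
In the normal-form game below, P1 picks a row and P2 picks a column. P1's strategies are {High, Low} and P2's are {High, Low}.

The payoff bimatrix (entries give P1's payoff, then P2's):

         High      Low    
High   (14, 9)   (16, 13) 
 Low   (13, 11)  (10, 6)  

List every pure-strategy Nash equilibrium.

(High, Low)

(High, High): P2 prefers Low (13 > 9) — not an equilibrium.
(High, Low): P1 gets 16 ≥ 10 from Low, and P2 gets 13 ≥ 9 from High — Nash equilibrium.
(Low, High): P1 prefers High (14 > 13) — not an equilibrium.
(Low, Low): P1 prefers High (16 > 10); P2 prefers High (11 > 6) — not an equilibrium.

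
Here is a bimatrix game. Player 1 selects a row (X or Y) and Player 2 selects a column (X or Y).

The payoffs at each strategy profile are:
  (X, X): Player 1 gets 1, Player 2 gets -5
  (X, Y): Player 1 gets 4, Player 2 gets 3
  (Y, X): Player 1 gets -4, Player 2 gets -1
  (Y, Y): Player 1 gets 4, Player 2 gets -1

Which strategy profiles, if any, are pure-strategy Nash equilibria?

(X, X): Player 2 prefers Y (3 > -5) — not an equilibrium.
(X, Y): Player 1 gets 4 ≥ 4 from Y, and Player 2 gets 3 ≥ -5 from X — Nash equilibrium.
(Y, X): Player 1 prefers X (1 > -4) — not an equilibrium.
(Y, Y): Player 1 gets 4 ≥ 4 from X, and Player 2 gets -1 ≥ -1 from X — Nash equilibrium.

(X, Y) and (Y, Y)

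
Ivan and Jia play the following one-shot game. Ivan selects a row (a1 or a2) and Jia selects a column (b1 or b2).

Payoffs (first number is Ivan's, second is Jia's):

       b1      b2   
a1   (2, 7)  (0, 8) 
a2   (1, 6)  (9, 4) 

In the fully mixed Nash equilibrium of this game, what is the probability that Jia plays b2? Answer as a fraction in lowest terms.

1/10

Let q be the probability that Jia plays b1. In a completely mixed equilibrium, Ivan must be indifferent between a1 and a2.
Ivan's expected payoff from a1 is 2q; from a2 it is q + 9(1−q).
Setting these equal: 2q = −8q + 9, so q = 9/10.
Therefore Jia plays b2 with probability 1 − 9/10 = 1/10.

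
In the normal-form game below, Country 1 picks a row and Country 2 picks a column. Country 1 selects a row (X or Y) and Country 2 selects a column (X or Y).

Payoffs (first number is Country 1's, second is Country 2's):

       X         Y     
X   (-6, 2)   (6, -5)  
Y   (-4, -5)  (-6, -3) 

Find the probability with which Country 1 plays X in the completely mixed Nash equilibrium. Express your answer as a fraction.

2/9

Let p be the probability that Country 1 plays X. In a completely mixed equilibrium, Country 2 must be indifferent between X and Y.
Country 2's expected payoff from X is 2p − 5(1−p); from Y it is −5p − 3(1−p).
Setting these equal: 7p − 5 = −2p − 3, so p = 2/9.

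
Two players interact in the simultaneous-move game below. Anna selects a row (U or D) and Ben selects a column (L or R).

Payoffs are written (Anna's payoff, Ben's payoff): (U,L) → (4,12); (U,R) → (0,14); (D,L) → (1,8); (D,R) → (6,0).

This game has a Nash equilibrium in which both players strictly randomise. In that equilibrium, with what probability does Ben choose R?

Let y be the probability that Ben plays L. In a completely mixed equilibrium, Anna must be indifferent between U and D.
Anna's expected payoff from U is 4y; from D it is y + 6(1−y).
Setting these equal: 4y = −5y + 6, so y = 2/3.
Therefore Ben plays R with probability 1 − 2/3 = 1/3.

1/3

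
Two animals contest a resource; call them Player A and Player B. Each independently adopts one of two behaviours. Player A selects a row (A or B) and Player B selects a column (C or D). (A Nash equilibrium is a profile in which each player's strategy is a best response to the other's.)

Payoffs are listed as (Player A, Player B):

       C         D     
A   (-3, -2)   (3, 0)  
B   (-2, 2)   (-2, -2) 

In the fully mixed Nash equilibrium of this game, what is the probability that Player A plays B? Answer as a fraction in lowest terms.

Let x be the probability that Player A plays A. In a completely mixed equilibrium, Player B must be indifferent between C and D.
Player B's expected payoff from C is −2x + 2(1−x); from D it is −2(1−x).
Setting these equal: −4x + 2 = 2x − 2, so x = 2/3.
Therefore Player A plays B with probability 1 − 2/3 = 1/3.

1/3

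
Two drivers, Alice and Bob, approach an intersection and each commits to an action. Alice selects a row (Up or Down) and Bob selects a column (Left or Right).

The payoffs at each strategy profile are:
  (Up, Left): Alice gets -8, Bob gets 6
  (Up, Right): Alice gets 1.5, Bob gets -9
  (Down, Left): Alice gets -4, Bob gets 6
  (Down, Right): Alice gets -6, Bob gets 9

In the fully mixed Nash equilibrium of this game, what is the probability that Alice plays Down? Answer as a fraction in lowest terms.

5/6

Let p be the probability that Alice plays Up. In a completely mixed equilibrium, Bob must be indifferent between Left and Right.
Bob's expected payoff from Left is 6p + 6(1−p); from Right it is −9p + 9(1−p).
Setting these equal: 6 = −18p + 9, so p = 1/6.
Therefore Alice plays Down with probability 1 − 1/6 = 5/6.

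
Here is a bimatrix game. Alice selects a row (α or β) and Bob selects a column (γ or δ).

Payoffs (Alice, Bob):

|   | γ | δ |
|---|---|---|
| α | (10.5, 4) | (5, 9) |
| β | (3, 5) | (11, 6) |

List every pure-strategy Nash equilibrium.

(α, γ): Bob prefers δ (9 > 4) — not an equilibrium.
(α, δ): Alice prefers β (11 > 5) — not an equilibrium.
(β, γ): Alice prefers α (10.5 > 3); Bob prefers δ (6 > 5) — not an equilibrium.
(β, δ): Alice gets 11 ≥ 5 from α, and Bob gets 6 ≥ 5 from γ — Nash equilibrium.

(β, δ)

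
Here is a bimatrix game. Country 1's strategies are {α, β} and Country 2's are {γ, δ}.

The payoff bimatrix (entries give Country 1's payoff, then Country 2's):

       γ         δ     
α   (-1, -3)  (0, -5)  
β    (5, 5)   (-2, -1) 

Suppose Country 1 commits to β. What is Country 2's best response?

γ

Against β, Country 2 earns 5 from γ and -1 from δ.
So γ is the best response.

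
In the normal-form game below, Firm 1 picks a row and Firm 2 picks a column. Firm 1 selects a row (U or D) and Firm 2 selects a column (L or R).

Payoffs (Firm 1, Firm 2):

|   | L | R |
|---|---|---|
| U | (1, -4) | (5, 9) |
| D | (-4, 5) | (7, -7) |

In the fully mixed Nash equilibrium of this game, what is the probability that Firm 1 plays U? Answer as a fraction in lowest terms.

Let r be the probability that Firm 1 plays U. In a completely mixed equilibrium, Firm 2 must be indifferent between L and R.
Firm 2's expected payoff from L is −4r + 5(1−r); from R it is 9r − 7(1−r).
Setting these equal: −9r + 5 = 16r − 7, so r = 12/25.

12/25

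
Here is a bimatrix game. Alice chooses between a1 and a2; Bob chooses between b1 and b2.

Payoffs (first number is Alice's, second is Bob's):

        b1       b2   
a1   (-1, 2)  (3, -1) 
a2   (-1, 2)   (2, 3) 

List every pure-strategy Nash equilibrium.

(a1, b1): Alice gets -1 ≥ -1 from a2, and Bob gets 2 ≥ -1 from b2 — Nash equilibrium.
(a1, b2): Bob prefers b1 (2 > -1) — not an equilibrium.
(a2, b1): Bob prefers b2 (3 > 2) — not an equilibrium.
(a2, b2): Alice prefers a1 (3 > 2) — not an equilibrium.

(a1, b1)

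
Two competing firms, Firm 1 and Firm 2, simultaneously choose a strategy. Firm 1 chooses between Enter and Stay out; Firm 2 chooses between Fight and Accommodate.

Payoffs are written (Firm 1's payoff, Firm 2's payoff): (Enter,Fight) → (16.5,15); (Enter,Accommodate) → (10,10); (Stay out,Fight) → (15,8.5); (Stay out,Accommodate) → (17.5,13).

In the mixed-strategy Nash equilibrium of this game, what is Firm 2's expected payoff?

220/19

First find x, the probability Firm 1 plays Enter, from Firm 2's indifference between Fight and Accommodate: 15x + 8.5(1−x) = 10x + 13(1−x), giving x = 9/19.
Since Firm 2 is indifferent in equilibrium, Firm 2's expected payoff equals the payoff from either column against (9/19, 10/19). Using Fight: 15(9/19) + 8.5(10/19) = 220/19.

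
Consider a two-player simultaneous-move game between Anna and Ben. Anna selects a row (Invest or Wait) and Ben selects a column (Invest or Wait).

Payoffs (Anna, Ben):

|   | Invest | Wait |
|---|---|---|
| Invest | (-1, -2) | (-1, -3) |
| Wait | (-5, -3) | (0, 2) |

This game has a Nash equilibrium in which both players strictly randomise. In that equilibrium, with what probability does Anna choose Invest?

Let r be the probability that Anna plays Invest. In a completely mixed equilibrium, Ben must be indifferent between Invest and Wait.
Ben's expected payoff from Invest is −2r − 3(1−r); from Wait it is −3r + 2(1−r).
Setting these equal: r − 3 = −5r + 2, so r = 5/6.

5/6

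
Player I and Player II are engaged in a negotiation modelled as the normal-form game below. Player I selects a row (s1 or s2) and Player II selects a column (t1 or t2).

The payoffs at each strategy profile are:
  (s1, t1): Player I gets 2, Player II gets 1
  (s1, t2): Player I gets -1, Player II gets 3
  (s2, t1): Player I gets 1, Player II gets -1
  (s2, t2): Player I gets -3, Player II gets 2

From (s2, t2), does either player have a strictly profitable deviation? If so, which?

Player I

Player I at (s2, t2) earns -3; deviating to s1 yields -1 — a strict improvement.
Player II earns 2; deviating to t1 yields -1 — not better.
Only Player I has a strictly profitable deviation.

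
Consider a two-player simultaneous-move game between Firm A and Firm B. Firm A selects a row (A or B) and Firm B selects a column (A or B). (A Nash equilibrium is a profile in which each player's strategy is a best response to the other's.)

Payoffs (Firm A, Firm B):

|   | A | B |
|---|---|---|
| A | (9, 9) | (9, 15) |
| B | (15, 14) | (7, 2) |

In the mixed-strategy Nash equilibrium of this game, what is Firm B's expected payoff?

First find x, the probability Firm A plays A, from Firm B's indifference between A and B: 9x + 14(1−x) = 15x + 2(1−x), giving x = 2/3.
Since Firm B is indifferent in equilibrium, Firm B's expected payoff equals the payoff from either column against (2/3, 1/3). Using A: 9(2/3) + 14(1/3) = 32/3.

32/3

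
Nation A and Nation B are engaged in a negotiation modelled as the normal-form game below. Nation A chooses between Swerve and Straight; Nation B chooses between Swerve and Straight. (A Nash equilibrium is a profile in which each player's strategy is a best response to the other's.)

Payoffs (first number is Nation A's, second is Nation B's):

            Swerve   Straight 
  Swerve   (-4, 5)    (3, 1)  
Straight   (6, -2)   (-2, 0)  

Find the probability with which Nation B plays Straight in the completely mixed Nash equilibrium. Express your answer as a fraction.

2/3

Let c be the probability that Nation B plays Swerve. In a completely mixed equilibrium, Nation A must be indifferent between Swerve and Straight.
Nation A's expected payoff from Swerve is −4c + 3(1−c); from Straight it is 6c − 2(1−c).
Setting these equal: −7c + 3 = 8c − 2, so c = 1/3.
Therefore Nation B plays Straight with probability 1 − 1/3 = 2/3.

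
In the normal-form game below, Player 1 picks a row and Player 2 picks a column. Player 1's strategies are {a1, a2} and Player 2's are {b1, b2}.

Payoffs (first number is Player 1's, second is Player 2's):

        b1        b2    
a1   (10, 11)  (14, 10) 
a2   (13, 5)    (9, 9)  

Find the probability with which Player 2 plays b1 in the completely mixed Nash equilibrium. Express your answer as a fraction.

Let y be the probability that Player 2 plays b1. In a completely mixed equilibrium, Player 1 must be indifferent between a1 and a2.
Player 1's expected payoff from a1 is 10y + 14(1−y); from a2 it is 13y + 9(1−y).
Setting these equal: −4y + 14 = 4y + 9, so y = 5/8.

5/8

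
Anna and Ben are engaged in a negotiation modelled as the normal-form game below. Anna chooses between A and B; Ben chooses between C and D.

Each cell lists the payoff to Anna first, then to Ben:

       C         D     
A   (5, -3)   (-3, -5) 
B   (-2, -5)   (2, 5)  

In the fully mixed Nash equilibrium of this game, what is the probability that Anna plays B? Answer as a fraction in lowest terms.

Let x be the probability that Anna plays A. In a completely mixed equilibrium, Ben must be indifferent between C and D.
Ben's expected payoff from C is −3x − 5(1−x); from D it is −5x + 5(1−x).
Setting these equal: 2x − 5 = −10x + 5, so x = 5/6.
Therefore Anna plays B with probability 1 − 5/6 = 1/6.

1/6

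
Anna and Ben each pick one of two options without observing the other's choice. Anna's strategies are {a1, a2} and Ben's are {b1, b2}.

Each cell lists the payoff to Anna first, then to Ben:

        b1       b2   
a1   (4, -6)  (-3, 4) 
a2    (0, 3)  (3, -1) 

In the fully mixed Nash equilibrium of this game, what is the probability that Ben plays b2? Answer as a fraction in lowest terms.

Let c be the probability that Ben plays b1. In a completely mixed equilibrium, Anna must be indifferent between a1 and a2.
Anna's expected payoff from a1 is 4c − 3(1−c); from a2 it is 3(1−c).
Setting these equal: 7c − 3 = −3c + 3, so c = 3/5.
Therefore Ben plays b2 with probability 1 − 3/5 = 2/5.

2/5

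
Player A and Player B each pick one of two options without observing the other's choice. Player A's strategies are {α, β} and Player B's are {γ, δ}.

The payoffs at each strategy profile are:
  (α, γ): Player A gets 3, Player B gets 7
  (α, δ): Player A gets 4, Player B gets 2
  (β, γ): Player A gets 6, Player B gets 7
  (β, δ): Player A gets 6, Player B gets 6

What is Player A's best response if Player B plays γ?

Against γ, Player A earns 3 from α and 6 from β.
So β is the best response.

β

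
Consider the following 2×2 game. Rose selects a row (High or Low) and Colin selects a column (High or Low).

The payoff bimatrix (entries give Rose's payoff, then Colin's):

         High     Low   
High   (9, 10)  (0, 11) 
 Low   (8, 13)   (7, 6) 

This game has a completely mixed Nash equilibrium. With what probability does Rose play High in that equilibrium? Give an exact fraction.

7/8

Let r be the probability that Rose plays High. In a completely mixed equilibrium, Colin must be indifferent between High and Low.
Colin's expected payoff from High is 10r + 13(1−r); from Low it is 11r + 6(1−r).
Setting these equal: −3r + 13 = 5r + 6, so r = 7/8.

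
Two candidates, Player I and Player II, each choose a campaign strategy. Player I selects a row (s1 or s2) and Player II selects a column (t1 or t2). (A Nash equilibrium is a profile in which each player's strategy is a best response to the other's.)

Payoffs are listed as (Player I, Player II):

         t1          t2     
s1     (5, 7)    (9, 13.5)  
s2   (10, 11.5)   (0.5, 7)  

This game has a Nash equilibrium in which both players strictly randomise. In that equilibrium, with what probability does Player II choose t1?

Let y be the probability that Player II plays t1. In a completely mixed equilibrium, Player I must be indifferent between s1 and s2.
Player I's expected payoff from s1 is 5y + 9(1−y); from s2 it is 10y + 0.5(1−y).
Setting these equal: −4y + 9 = 9.5y + 0.5, so y = 17/27.

17/27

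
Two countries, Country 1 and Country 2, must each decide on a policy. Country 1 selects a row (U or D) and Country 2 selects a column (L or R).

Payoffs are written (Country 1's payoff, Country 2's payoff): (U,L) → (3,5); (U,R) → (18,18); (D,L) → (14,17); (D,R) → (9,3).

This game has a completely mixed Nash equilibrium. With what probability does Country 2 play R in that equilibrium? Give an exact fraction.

11/20

Let c be the probability that Country 2 plays L. In a completely mixed equilibrium, Country 1 must be indifferent between U and D.
Country 1's expected payoff from U is 3c + 18(1−c); from D it is 14c + 9(1−c).
Setting these equal: −15c + 18 = 5c + 9, so c = 9/20.
Therefore Country 2 plays R with probability 1 − 9/20 = 11/20.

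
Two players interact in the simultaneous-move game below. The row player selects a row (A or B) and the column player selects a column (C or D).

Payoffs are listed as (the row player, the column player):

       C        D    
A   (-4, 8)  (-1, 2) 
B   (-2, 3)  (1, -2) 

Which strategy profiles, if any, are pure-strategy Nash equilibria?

(A, C): the row player prefers B (-2 > -4) — not an equilibrium.
(A, D): the row player prefers B (1 > -1); the column player prefers C (8 > 2) — not an equilibrium.
(B, C): the row player gets -2 ≥ -4 from A, and the column player gets 3 ≥ -2 from D — Nash equilibrium.
(B, D): the column player prefers C (3 > -2) — not an equilibrium.

(B, C)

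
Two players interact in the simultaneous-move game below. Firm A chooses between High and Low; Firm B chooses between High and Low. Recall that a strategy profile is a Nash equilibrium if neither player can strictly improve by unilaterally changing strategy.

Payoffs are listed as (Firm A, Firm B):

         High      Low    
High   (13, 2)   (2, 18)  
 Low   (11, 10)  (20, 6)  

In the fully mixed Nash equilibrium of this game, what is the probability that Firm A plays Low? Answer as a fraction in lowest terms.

Let p be the probability that Firm A plays High. In a completely mixed equilibrium, Firm B must be indifferent between High and Low.
Firm B's expected payoff from High is 2p + 10(1−p); from Low it is 18p + 6(1−p).
Setting these equal: −8p + 10 = 12p + 6, so p = 1/5.
Therefore Firm A plays Low with probability 1 − 1/5 = 4/5.

4/5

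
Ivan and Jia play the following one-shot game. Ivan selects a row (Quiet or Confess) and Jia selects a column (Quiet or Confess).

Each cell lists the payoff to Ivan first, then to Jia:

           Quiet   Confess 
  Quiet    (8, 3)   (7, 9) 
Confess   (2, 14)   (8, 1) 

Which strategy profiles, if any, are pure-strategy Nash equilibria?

(Quiet, Quiet): Jia prefers Confess (9 > 3) — not an equilibrium.
(Quiet, Confess): Ivan prefers Confess (8 > 7) — not an equilibrium.
(Confess, Quiet): Ivan prefers Quiet (8 > 2) — not an equilibrium.
(Confess, Confess): Jia prefers Quiet (14 > 1) — not an equilibrium.

none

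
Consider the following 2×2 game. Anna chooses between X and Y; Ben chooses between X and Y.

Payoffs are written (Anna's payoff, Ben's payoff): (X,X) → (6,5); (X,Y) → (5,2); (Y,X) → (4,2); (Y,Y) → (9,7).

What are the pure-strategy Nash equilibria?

(X, X): Anna gets 6 ≥ 4 from Y, and Ben gets 5 ≥ 2 from Y — Nash equilibrium.
(X, Y): Anna prefers Y (9 > 5); Ben prefers X (5 > 2) — not an equilibrium.
(Y, X): Anna prefers X (6 > 4); Ben prefers Y (7 > 2) — not an equilibrium.
(Y, Y): Anna gets 9 ≥ 5 from X, and Ben gets 7 ≥ 2 from X — Nash equilibrium.

(X, X) and (Y, Y)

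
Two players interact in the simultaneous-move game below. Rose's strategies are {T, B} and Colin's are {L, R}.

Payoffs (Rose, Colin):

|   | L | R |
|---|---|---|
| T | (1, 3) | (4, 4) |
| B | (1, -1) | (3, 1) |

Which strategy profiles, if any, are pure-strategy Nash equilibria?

(T, R)

(T, L): Colin prefers R (4 > 3) — not an equilibrium.
(T, R): Rose gets 4 ≥ 3 from B, and Colin gets 4 ≥ 3 from L — Nash equilibrium.
(B, L): Colin prefers R (1 > -1) — not an equilibrium.
(B, R): Rose prefers T (4 > 3) — not an equilibrium.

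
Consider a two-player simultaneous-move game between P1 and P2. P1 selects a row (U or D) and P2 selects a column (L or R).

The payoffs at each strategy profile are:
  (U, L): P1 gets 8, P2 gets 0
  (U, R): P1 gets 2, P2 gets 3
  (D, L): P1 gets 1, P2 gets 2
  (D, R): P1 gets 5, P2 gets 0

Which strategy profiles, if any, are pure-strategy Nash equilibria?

none

(U, L): P2 prefers R (3 > 0) — not an equilibrium.
(U, R): P1 prefers D (5 > 2) — not an equilibrium.
(D, L): P1 prefers U (8 > 1) — not an equilibrium.
(D, R): P2 prefers L (2 > 0) — not an equilibrium.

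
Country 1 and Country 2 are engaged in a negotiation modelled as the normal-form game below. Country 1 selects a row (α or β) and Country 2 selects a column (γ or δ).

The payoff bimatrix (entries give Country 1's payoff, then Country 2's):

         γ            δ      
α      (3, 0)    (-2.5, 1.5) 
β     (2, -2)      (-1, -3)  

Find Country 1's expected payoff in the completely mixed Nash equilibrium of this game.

First find q, the probability Country 2 plays γ, from Country 1's indifference between α and β: 3q − 2.5(1−q) = 2q − (1−q), giving q = 3/5.
Since Country 1 is indifferent in equilibrium, Country 1's expected payoff equals the payoff from either row against (3/5, 2/5). Using α: 3(3/5) − 2.5(2/5) = 4/5.

4/5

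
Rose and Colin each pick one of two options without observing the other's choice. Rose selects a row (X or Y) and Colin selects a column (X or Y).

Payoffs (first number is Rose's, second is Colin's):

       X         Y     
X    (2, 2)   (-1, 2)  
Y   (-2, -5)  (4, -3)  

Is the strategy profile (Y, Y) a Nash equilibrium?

Yes

At (Y, Y), Rose earns 4; switching to X would give -1, so Rose has no profitable deviation.
Colin earns -3; switching to X would give -5, so Colin has no profitable deviation.
Neither player can gain by a unilateral deviation, so this profile is a Nash equilibrium.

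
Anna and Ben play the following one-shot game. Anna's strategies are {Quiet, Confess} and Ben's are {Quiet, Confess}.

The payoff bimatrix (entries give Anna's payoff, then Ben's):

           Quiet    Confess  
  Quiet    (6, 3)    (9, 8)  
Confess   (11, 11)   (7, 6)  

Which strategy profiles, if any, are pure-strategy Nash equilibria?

(Quiet, Confess) and (Confess, Quiet)

(Quiet, Quiet): Anna prefers Confess (11 > 6); Ben prefers Confess (8 > 3) — not an equilibrium.
(Quiet, Confess): Anna gets 9 ≥ 7 from Confess, and Ben gets 8 ≥ 3 from Quiet — Nash equilibrium.
(Confess, Quiet): Anna gets 11 ≥ 6 from Quiet, and Ben gets 11 ≥ 6 from Confess — Nash equilibrium.
(Confess, Confess): Anna prefers Quiet (9 > 7); Ben prefers Quiet (11 > 6) — not an equilibrium.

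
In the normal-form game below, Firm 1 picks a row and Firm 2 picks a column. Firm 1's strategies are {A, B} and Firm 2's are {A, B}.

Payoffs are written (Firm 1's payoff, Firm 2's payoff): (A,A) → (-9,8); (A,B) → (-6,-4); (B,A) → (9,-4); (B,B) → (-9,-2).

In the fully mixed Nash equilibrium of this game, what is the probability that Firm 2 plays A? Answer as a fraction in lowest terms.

1/7

Let q be the probability that Firm 2 plays A. In a completely mixed equilibrium, Firm 1 must be indifferent between A and B.
Firm 1's expected payoff from A is −9q − 6(1−q); from B it is 9q − 9(1−q).
Setting these equal: −3q − 6 = 18q − 9, so q = 1/7.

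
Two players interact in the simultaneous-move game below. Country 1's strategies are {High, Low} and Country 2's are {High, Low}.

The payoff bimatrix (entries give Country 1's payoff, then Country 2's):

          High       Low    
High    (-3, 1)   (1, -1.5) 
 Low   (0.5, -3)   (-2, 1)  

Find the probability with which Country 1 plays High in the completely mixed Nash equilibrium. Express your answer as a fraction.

8/13

Let p be the probability that Country 1 plays High. In a completely mixed equilibrium, Country 2 must be indifferent between High and Low.
Country 2's expected payoff from High is p − 3(1−p); from Low it is −1.5p + (1−p).
Setting these equal: 4p − 3 = −2.5p + 1, so p = 8/13.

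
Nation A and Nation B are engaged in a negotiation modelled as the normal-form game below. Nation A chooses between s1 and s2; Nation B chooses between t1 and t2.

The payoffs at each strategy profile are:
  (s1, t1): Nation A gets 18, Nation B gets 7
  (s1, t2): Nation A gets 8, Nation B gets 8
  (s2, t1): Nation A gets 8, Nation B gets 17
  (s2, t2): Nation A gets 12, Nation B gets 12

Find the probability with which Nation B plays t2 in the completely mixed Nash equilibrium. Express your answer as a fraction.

5/7

Let y be the probability that Nation B plays t1. In a completely mixed equilibrium, Nation A must be indifferent between s1 and s2.
Nation A's expected payoff from s1 is 18y + 8(1−y); from s2 it is 8y + 12(1−y).
Setting these equal: 10y + 8 = −4y + 12, so y = 2/7.
Therefore Nation B plays t2 with probability 1 − 2/7 = 5/7.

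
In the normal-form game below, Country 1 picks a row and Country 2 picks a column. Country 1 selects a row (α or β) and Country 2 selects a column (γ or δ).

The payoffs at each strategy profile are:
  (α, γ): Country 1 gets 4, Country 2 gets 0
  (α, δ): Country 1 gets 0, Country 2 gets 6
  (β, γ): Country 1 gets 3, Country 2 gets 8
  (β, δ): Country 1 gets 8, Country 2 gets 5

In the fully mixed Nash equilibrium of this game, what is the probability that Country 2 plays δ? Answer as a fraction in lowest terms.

1/9

Let y be the probability that Country 2 plays γ. In a completely mixed equilibrium, Country 1 must be indifferent between α and β.
Country 1's expected payoff from α is 4y; from β it is 3y + 8(1−y).
Setting these equal: 4y = −5y + 8, so y = 8/9.
Therefore Country 2 plays δ with probability 1 − 8/9 = 1/9.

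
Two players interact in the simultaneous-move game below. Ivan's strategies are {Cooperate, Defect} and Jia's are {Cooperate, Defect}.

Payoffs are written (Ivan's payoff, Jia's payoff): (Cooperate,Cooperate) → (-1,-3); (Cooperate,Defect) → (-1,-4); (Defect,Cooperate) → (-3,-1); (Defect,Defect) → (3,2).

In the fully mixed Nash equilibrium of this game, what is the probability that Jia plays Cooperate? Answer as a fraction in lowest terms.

2/3

Let y be the probability that Jia plays Cooperate. In a completely mixed equilibrium, Ivan must be indifferent between Cooperate and Defect.
Ivan's expected payoff from Cooperate is −y − (1−y); from Defect it is −3y + 3(1−y).
Setting these equal: -1 = −6y + 3, so y = 2/3.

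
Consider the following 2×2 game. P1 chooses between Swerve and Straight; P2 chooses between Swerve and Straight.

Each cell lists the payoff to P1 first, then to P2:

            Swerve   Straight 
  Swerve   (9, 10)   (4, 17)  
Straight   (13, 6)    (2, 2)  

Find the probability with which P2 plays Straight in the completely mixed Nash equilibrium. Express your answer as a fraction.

2/3

Let y be the probability that P2 plays Swerve. In a completely mixed equilibrium, P1 must be indifferent between Swerve and Straight.
P1's expected payoff from Swerve is 9y + 4(1−y); from Straight it is 13y + 2(1−y).
Setting these equal: 5y + 4 = 11y + 2, so y = 1/3.
Therefore P2 plays Straight with probability 1 − 1/3 = 2/3.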